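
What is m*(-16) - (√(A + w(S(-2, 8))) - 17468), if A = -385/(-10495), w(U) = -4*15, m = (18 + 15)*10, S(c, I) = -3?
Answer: 12188 - I*√264186437/2099 ≈ 12188.0 - 7.7436*I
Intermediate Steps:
m = 330 (m = 33*10 = 330)
w(U) = -60
A = 77/2099 (A = -385*(-1/10495) = 77/2099 ≈ 0.036684)
m*(-16) - (√(A + w(S(-2, 8))) - 17468) = 330*(-16) - (√(77/2099 - 60) - 17468) = -5280 - (√(-125863/2099) - 17468) = -5280 - (I*√264186437/2099 - 17468) = -5280 - (-17468 + I*√264186437/2099) = -5280 + (17468 - I*√264186437/2099) = 12188 - I*√264186437/2099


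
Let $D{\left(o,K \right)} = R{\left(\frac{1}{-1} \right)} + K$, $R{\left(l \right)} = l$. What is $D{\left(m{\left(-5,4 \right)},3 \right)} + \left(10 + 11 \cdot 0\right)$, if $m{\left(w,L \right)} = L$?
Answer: $12$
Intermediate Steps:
$D{\left(o,K \right)} = -1 + K$ ($D{\left(o,K \right)} = \frac{1}{-1} + K = -1 + K$)
$D{\left(m{\left(-5,4 \right)},3 \right)} + \left(10 + 11 \cdot 0\right) = \left(-1 + 3\right) + \left(10 + 11 \cdot 0\right) = 2 + \left(10 + 0\right) = 2 + 10 = 12$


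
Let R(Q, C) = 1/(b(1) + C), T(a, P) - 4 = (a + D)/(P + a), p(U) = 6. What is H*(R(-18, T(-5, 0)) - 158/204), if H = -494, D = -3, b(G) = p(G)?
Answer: 502892/1479 ≈ 340.02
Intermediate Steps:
b(G) = 6
T(a, P) = 4 + (-3 + a)/(P + a) (T(a, P) = 4 + (a - 3)/(P + a) = 4 + (-3 + a)/(P + a))
R(Q, C) = 1/(6 + C)
H*(R(-18, T(-5, 0)) - 158/204) = -494*(1/(6 + (-3 + 4*0 + 5*(-5))/(0 - 5)) - 158/204) = -494*(1/(6 + (-3 + 0 - 25)/(-5)) - 158*1/204) = -494*(1/(6 - ⅕*(-28)) - 79/102) = -494*(1/(6 + 28/5) - 79/102) = -494*(1/(58/5) - 79/102) = -494*(5/58 - 79/102) = -494*(-1018/1479) = 502892/1479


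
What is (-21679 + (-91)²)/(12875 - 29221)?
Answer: 609/743 ≈ 0.81965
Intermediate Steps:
(-21679 + (-91)²)/(12875 - 29221) = (-21679 + 8281)/(-16346) = -13398*(-1/16346) = 609/743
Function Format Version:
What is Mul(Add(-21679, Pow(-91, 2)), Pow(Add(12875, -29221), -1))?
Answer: Rational(609, 743) ≈ 0.81965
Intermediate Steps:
Mul(Add(-21679, Pow(-91, 2)), Pow(Add(12875, -29221), -1)) = Mul(Add(-21679, 8281), Pow(-16346, -1)) = Mul(-13398, Rational(-1, 16346)) = Rational(609, 743)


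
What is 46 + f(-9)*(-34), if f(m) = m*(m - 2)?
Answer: -3320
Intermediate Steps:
f(m) = m*(-2 + m)
46 + f(-9)*(-34) = 46 - 9*(-2 - 9)*(-34) = 46 - 9*(-11)*(-34) = 46 + 99*(-34) = 46 - 3366 = -3320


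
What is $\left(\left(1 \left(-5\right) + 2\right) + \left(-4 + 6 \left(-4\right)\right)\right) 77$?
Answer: $-2387$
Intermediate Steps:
$\left(\left(1 \left(-5\right) + 2\right) + \left(-4 + 6 \left(-4\right)\right)\right) 77 = \left(\left(-5 + 2\right) - 28\right) 77 = \left(-3 - 28\right) 77 = \left(-31\right) 77 = -2387$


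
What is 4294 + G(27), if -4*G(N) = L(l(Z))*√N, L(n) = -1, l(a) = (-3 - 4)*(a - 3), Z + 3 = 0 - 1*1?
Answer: 4294 + 3*√3/4 ≈ 4295.3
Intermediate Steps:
Z = -4 (Z = -3 + (0 - 1*1) = -3 + (0 - 1) = -3 - 1 = -4)
l(a) = 21 - 7*a (l(a) = -7*(-3 + a) = 21 - 7*a)
G(N) = √N/4 (G(N) = -(-1)*√N/4 = √N/4)
4294 + G(27) = 4294 + √27/4 = 4294 + (3*√3)/4 = 4294 + 3*√3/4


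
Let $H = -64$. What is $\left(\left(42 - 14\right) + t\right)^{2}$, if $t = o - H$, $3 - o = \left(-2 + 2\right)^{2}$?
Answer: $9025$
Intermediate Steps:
$o = 3$ ($o = 3 - \left(-2 + 2\right)^{2} = 3 - 0^{2} = 3 - 0 = 3 + 0 = 3$)
$t = 67$ ($t = 3 - -64 = 3 + 64 = 67$)
$\left(\left(42 - 14\right) + t\right)^{2} = \left(\left(42 - 14\right) + 67\right)^{2} = \left(28 + 67\right)^{2} = 95^{2} = 9025$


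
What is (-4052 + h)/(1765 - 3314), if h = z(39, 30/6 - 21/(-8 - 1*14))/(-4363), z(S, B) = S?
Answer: 17678915/6758287 ≈ 2.6159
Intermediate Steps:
h = -39/4363 (h = 39/(-4363) = 39*(-1/4363) = -39/4363 ≈ -0.0089388)
(-4052 + h)/(1765 - 3314) = (-4052 - 39/4363)/(1765 - 3314) = -17678915/4363/(-1549) = -17678915/4363*(-1/1549) = 17678915/6758287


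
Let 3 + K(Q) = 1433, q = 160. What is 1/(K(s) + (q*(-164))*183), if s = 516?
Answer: -1/4800490 ≈ -2.0831e-7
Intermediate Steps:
K(Q) = 1430 (K(Q) = -3 + 1433 = 1430)
1/(K(s) + (q*(-164))*183) = 1/(1430 + (160*(-164))*183) = 1/(1430 - 26240*183) = 1/(1430 - 4801920) = 1/(-4800490) = -1/4800490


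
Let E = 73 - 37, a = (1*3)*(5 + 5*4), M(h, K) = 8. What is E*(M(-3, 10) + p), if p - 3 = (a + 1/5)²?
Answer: 5099436/25 ≈ 2.0398e+5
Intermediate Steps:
a = 75 (a = 3*(5 + 20) = 3*25 = 75)
E = 36
p = 141451/25 (p = 3 + (75 + 1/5)² = 3 + (75 + ⅕)² = 3 + (376/5)² = 3 + 141376/25 = 141451/25 ≈ 5658.0)
E*(M(-3, 10) + p) = 36*(8 + 141451/25) = 36*(141651/25) = 5099436/25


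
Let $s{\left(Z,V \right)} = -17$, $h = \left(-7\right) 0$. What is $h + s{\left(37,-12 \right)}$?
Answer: $-17$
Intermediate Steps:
$h = 0$
$h + s{\left(37,-12 \right)} = 0 - 17 = -17$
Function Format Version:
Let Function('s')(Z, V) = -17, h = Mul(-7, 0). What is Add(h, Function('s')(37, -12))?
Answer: -17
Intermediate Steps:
h = 0
Add(h, Function('s')(37, -12)) = Add(0, -17) = -17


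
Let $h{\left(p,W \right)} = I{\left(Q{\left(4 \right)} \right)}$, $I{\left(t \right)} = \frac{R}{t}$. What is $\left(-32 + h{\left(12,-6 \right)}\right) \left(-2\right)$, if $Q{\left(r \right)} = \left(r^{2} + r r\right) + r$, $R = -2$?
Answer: $\frac{577}{9} \approx 64.111$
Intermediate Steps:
$Q{\left(r \right)} = r + 2 r^{2}$ ($Q{\left(r \right)} = \left(r^{2} + r^{2}\right) + r = 2 r^{2} + r = r + 2 r^{2}$)
$I{\left(t \right)} = - \frac{2}{t}$
$h{\left(p,W \right)} = - \frac{1}{18}$ ($h{\left(p,W \right)} = - \frac{2}{4 \left(1 + 2 \cdot 4\right)} = - \frac{2}{4 \left(1 + 8\right)} = - \frac{2}{4 \cdot 9} = - \frac{2}{36} = \left(-2\right) \frac{1}{36} = - \frac{1}{18}$)
$\left(-32 + h{\left(12,-6 \right)}\right) \left(-2\right) = \left(-32 - \frac{1}{18}\right) \left(-2\right) = \left(- \frac{577}{18}\right) \left(-2\right) = \frac{577}{9}$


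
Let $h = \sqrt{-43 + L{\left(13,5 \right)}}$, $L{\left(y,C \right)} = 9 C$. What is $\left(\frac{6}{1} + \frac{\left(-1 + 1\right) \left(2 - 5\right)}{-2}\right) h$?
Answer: $6 \sqrt{2} \approx 8.4853$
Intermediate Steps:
$h = \sqrt{2}$ ($h = \sqrt{-43 + 9 \cdot 5} = \sqrt{-43 + 45} = \sqrt{2} \approx 1.4142$)
$\left(\frac{6}{1} + \frac{\left(-1 + 1\right) \left(2 - 5\right)}{-2}\right) h = \left(\frac{6}{1} + \frac{\left(-1 + 1\right) \left(2 - 5\right)}{-2}\right) \sqrt{2} = \left(6 \cdot 1 + 0 \left(-3\right) \left(- \frac{1}{2}\right)\right) \sqrt{2} = \left(6 + 0 \left(- \frac{1}{2}\right)\right) \sqrt{2} = \left(6 + 0\right) \sqrt{2} = 6 \sqrt{2}$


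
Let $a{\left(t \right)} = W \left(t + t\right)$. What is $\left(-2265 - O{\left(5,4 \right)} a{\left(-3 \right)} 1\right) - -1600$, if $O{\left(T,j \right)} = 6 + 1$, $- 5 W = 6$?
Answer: $- \frac{3577}{5} \approx -715.4$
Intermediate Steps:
$W = - \frac{6}{5}$ ($W = \left(- \frac{1}{5}\right) 6 = - \frac{6}{5} \approx -1.2$)
$a{\left(t \right)} = - \frac{12 t}{5}$ ($a{\left(t \right)} = - \frac{6 \left(t + t\right)}{5} = - \frac{6 \cdot 2 t}{5} = - \frac{12 t}{5}$)
$O{\left(T,j \right)} = 7$
$\left(-2265 - O{\left(5,4 \right)} a{\left(-3 \right)} 1\right) - -1600 = \left(-2265 - 7 \left(\left(- \frac{12}{5}\right) \left(-3\right)\right) 1\right) - -1600 = \left(-2265 - 7 \cdot \frac{36}{5} \cdot 1\right) + 1600 = \left(-2265 - \frac{252}{5} \cdot 1\right) + 1600 = \left(-2265 - \frac{252}{5}\right) + 1600 = - \frac{11577}{5} + 1600 = - \frac{3577}{5}$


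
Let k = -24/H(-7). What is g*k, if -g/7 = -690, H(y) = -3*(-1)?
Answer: -38640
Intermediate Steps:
H(y) = 3
g = 4830 (g = -7*(-690) = 4830)
k = -8 (k = -24/3 = -24*⅓ = -8)
g*k = 4830*(-8) = -38640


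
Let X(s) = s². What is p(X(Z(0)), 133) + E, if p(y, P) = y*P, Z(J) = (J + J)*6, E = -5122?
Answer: -5122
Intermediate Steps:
Z(J) = 12*J (Z(J) = (2*J)*6 = 12*J)
p(y, P) = P*y
p(X(Z(0)), 133) + E = 133*(12*0)² - 5122 = 133*0² - 5122 = 133*0 - 5122 = 0 - 5122 = -5122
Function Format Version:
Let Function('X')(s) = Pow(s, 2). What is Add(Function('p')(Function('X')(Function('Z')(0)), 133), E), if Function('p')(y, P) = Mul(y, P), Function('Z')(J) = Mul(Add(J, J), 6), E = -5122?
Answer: -5122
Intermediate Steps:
Function('Z')(J) = Mul(12, J) (Function('Z')(J) = Mul(Mul(2, J), 6) = Mul(12, J))
Function('p')(y, P) = Mul(P, y)
Add(Function('p')(Function('X')(Function('Z')(0)), 133), E) = Add(Mul(133, Pow(Mul(12, 0), 2)), -5122) = Add(Mul(133, Pow(0, 2)), -5122) = Add(Mul(133, 0), -5122) = Add(0, -5122) = -5122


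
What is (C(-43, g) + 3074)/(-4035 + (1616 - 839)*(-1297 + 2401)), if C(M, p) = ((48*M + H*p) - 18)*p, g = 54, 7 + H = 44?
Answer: -1462/853773 ≈ -0.0017124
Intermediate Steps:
H = 37 (H = -7 + 44 = 37)
C(M, p) = p*(-18 + 37*p + 48*M) (C(M, p) = ((48*M + 37*p) - 18)*p = ((37*p + 48*M) - 18)*p = (-18 + 37*p + 48*M)*p = p*(-18 + 37*p + 48*M))
(C(-43, g) + 3074)/(-4035 + (1616 - 839)*(-1297 + 2401)) = (54*(-18 + 37*54 + 48*(-43)) + 3074)/(-4035 + (1616 - 839)*(-1297 + 2401)) = (54*(-18 + 1998 - 2064) + 3074)/(-4035 + 777*1104) = (54*(-84) + 3074)/(-4035 + 857808) = (-4536 + 3074)/853773 = -1462*1/853773 = -1462/853773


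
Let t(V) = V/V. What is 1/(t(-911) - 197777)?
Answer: -1/197776 ≈ -5.0562e-6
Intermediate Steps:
t(V) = 1
1/(t(-911) - 197777) = 1/(1 - 197777) = 1/(-197776) = -1/197776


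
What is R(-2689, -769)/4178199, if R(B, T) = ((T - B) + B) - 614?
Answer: -461/1392733 ≈ -0.00033100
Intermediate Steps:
R(B, T) = -614 + T (R(B, T) = T - 614 = -614 + T)
R(-2689, -769)/4178199 = (-614 - 769)/4178199 = -1383*1/4178199 = -461/1392733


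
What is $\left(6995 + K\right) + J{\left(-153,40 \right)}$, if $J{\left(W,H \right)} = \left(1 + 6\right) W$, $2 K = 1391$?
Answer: $\frac{13239}{2} \approx 6619.5$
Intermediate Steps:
$K = \frac{1391}{2}$ ($K = \frac{1}{2} \cdot 1391 = \frac{1391}{2} \approx 695.5$)
$J{\left(W,H \right)} = 7 W$
$\left(6995 + K\right) + J{\left(-153,40 \right)} = \left(6995 + \frac{1391}{2}\right) + 7 \left(-153\right) = \frac{15381}{2} - 1071 = \frac{13239}{2}$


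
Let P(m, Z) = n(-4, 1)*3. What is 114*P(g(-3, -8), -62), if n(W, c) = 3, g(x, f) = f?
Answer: 1026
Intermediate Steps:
P(m, Z) = 9 (P(m, Z) = 3*3 = 9)
114*P(g(-3, -8), -62) = 114*9 = 1026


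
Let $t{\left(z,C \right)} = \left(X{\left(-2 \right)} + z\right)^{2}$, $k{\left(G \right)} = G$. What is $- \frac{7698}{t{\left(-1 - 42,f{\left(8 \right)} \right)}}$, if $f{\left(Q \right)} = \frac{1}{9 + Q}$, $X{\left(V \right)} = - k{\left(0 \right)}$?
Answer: $- \frac{7698}{1849} \approx -4.1633$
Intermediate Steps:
$X{\left(V \right)} = 0$ ($X{\left(V \right)} = \left(-1\right) 0 = 0$)
$t{\left(z,C \right)} = z^{2}$ ($t{\left(z,C \right)} = \left(0 + z\right)^{2} = z^{2}$)
$- \frac{7698}{t{\left(-1 - 42,f{\left(8 \right)} \right)}} = - \frac{7698}{\left(-1 - 42\right)^{2}} = - \frac{7698}{\left(-43\right)^{2}} = - \frac{7698}{1849}$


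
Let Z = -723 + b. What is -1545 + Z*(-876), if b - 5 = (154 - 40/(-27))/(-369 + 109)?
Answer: 367348909/585 ≈ 6.2795e+5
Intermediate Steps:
b = 15451/3510 (b = 5 + (154 - 40/(-27))/(-369 + 109) = 5 + (154 - 40*(-1/27))/(-260) = 5 + (154 + 40/27)*(-1/260) = 5 + (4198/27)*(-1/260) = 5 - 2099/3510 = 15451/3510 ≈ 4.4020)
Z = -2522279/3510 (Z = -723 + 15451/3510 = -2522279/3510 ≈ -718.60)
-1545 + Z*(-876) = -1545 - 2522279/3510*(-876) = -1545 + 368252734/585 = 367348909/585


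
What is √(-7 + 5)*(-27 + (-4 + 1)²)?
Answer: -18*I*√2 ≈ -25.456*I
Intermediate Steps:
√(-7 + 5)*(-27 + (-4 + 1)²) = √(-2)*(-27 + (-3)²) = (I*√2)*(-27 + 9) = (I*√2)*(-18) = -18*I*√2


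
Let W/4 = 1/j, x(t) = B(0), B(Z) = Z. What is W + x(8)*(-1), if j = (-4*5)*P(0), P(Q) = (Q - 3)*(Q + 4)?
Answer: 1/60 ≈ 0.016667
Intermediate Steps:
P(Q) = (-3 + Q)*(4 + Q)
x(t) = 0
j = 240 (j = (-4*5)*(-12 + 0 + 0²) = -20*(-12 + 0 + 0) = -20*(-12) = 240)
W = 1/60 (W = 4/240 = 4*(1/240) = 1/60 ≈ 0.016667)
W + x(8)*(-1) = 1/60 + 0*(-1) = 1/60 + 0 = 1/60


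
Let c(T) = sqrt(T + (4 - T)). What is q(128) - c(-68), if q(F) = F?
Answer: 126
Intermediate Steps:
c(T) = 2 (c(T) = sqrt(4) = 2)
q(128) - c(-68) = 128 - 1*2 = 128 - 2 = 126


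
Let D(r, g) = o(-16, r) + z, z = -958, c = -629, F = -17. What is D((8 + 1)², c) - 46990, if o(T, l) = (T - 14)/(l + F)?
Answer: -1534351/32 ≈ -47949.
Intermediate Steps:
o(T, l) = (-14 + T)/(-17 + l) (o(T, l) = (T - 14)/(l - 17) = (-14 + T)/(-17 + l))
D(r, g) = -958 - 30/(-17 + r) (D(r, g) = (-14 - 16)/(-17 + r) - 958 = -30/(-17 + r) - 958 = -958 - 30/(-17 + r))
D((8 + 1)², c) - 46990 = 2*(8128 - 479*(8 + 1)²)/(-17 + (8 + 1)²) - 46990 = 2*(8128 - 479*9²)/(-17 + 9²) - 46990 = 2*(8128 - 479*81)/(-17 + 81) - 46990 = 2*(8128 - 38799)/64 - 46990 = 2*(1/64)*(-30671) - 46990 = -30671/32 - 46990 = -1534351/32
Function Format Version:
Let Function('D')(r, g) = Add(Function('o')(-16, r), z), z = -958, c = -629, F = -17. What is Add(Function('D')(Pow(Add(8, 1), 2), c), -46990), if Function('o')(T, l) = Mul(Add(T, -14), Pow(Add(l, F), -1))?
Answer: Rational(-1534351, 32) ≈ -47949.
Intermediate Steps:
Function('o')(T, l) = Mul(Pow(Add(-17, l), -1), Add(-14, T)) (Function('o')(T, l) = Mul(Add(T, -14), Pow(Add(l, -17), -1)) = Mul(Add(-14, T), Pow(Add(-17, l), -1)) = Mul(Pow(Add(-17, l), -1), Add(-14, T)))
Function('D')(r, g) = Add(-958, Mul(-30, Pow(Add(-17, r), -1))) (Function('D')(r, g) = Add(Mul(Pow(Add(-17, r), -1), Add(-14, -16)), -958) = Add(Mul(Pow(Add(-17, r), -1), -30), -958) = Add(Mul(-30, Pow(Add(-17, r), -1)), -958) = Add(-958, Mul(-30, Pow(Add(-17, r), -1))))
Add(Function('D')(Pow(Add(8, 1), 2), c), -46990) = Add(Mul(2, Pow(Add(-17, Pow(Add(8, 1), 2)), -1), Add(8128, Mul(-479, Pow(Add(8, 1), 2)))), -46990) = Add(Mul(2, Pow(Add(-17, Pow(9, 2)), -1), Add(8128, Mul(-479, Pow(9, 2)))), -46990) = Add(Mul(2, Pow(Add(-17, 81), -1), Add(8128, Mul(-479, 81))), -46990) = Add(Mul(2, Pow(64, -1), Add(8128, -38799)), -46990) = Add(Mul(2, Rational(1, 64), -30671), -46990) = Add(Rational(-30671, 32), -46990) = Rational(-1534351, 32)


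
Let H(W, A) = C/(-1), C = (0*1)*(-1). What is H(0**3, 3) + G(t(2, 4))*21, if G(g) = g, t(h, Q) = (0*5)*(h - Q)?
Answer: 0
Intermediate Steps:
t(h, Q) = 0 (t(h, Q) = 0*(h - Q) = 0)
C = 0 (C = 0*(-1) = 0)
H(W, A) = 0 (H(W, A) = 0/(-1) = 0*(-1) = 0)
H(0**3, 3) + G(t(2, 4))*21 = 0 + 0*21 = 0 + 0 = 0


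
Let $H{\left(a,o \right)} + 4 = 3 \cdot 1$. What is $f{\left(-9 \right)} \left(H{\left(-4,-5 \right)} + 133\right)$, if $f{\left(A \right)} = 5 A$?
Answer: $-5940$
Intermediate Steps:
$H{\left(a,o \right)} = -1$ ($H{\left(a,o \right)} = -4 + 3 \cdot 1 = -4 + 3 = -1$)
$f{\left(-9 \right)} \left(H{\left(-4,-5 \right)} + 133\right) = 5 \left(-9\right) \left(-1 + 133\right) = \left(-45\right) 132 = -5940$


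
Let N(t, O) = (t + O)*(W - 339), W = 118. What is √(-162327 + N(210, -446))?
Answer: 29*I*√131 ≈ 331.92*I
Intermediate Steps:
N(t, O) = -221*O - 221*t (N(t, O) = (t + O)*(118 - 339) = (O + t)*(-221) = -221*O - 221*t)
√(-162327 + N(210, -446)) = √(-162327 + (-221*(-446) - 221*210)) = √(-162327 + (98566 - 46410)) = √(-162327 + 52156) = √(-110171) = 29*I*√131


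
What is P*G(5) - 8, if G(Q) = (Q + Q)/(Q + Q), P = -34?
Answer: -42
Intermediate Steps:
G(Q) = 1 (G(Q) = (2*Q)/((2*Q)) = (2*Q)*(1/(2*Q)) = 1)
P*G(5) - 8 = -34*1 - 8 = -34 - 8 = -42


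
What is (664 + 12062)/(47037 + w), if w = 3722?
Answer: 12726/50759 ≈ 0.25071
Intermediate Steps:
(664 + 12062)/(47037 + w) = (664 + 12062)/(47037 + 3722) = 12726/50759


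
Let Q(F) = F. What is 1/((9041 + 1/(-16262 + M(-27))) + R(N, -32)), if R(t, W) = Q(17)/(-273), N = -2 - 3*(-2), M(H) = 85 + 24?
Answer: 4409769/39868446655 ≈ 0.00011061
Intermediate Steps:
M(H) = 109
N = 4 (N = -2 + 6 = 4)
R(t, W) = -17/273 (R(t, W) = 17/(-273) = 17*(-1/273) = -17/273)
1/((9041 + 1/(-16262 + M(-27))) + R(N, -32)) = 1/((9041 + 1/(-16262 + 109)) - 17/273) = 1/((9041 + 1/(-16153)) - 17/273) = 1/((9041 - 1/16153) - 17/273) = 1/(146039272/16153 - 17/273) = 1/(39868446655/4409769) = 4409769/39868446655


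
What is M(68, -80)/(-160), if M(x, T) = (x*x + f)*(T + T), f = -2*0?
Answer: 4624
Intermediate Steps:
f = 0
M(x, T) = 2*T*x**2 (M(x, T) = (x*x + 0)*(T + T) = (x**2 + 0)*(2*T) = x**2*(2*T) = 2*T*x**2)
M(68, -80)/(-160) = (2*(-80)*68**2)/(-160) = (2*(-80)*4624)*(-1/160) = -739840*(-1/160) = 4624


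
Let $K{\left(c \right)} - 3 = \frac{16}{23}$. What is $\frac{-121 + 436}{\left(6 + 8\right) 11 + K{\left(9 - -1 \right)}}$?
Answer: $\frac{805}{403} \approx 1.9975$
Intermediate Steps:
$K{\left(c \right)} = \frac{85}{23}$ ($K{\left(c \right)} = 3 + \frac{16}{23} = \frac{85}{23}$)
$\frac{-121 + 436}{\left(6 + 8\right) 11 + K{\left(9 - -1 \right)}} = \frac{-121 + 436}{\left(6 + 8\right) 11 + \frac{85}{23}} = \frac{315}{14 \cdot 11 + \frac{85}{23}} = \frac{315}{154 + \frac{85}{23}} = \frac{315}{\frac{3627}{23}} = 315 \cdot \frac{23}{3627} = \frac{805}{403}$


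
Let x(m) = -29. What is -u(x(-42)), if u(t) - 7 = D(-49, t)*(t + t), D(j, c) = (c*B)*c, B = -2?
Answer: -97563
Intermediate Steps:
D(j, c) = -2*c**2 (D(j, c) = (c*(-2))*c = (-2*c)*c = -2*c**2)
u(t) = 7 - 4*t**3 (u(t) = 7 + (-2*t**2)*(t + t) = 7 + (-2*t**2)*(2*t) = 7 - 4*t**3)
-u(x(-42)) = -(7 - 4*(-29)**3) = -(7 - 4*(-24389)) = -(7 + 97556) = -1*97563 = -97563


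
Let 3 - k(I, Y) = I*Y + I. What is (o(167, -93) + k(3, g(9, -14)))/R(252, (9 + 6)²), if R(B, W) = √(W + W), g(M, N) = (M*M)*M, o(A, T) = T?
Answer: -76*√2 ≈ -107.48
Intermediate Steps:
g(M, N) = M³ (g(M, N) = M²*M = M³)
k(I, Y) = 3 - I - I*Y (k(I, Y) = 3 - (I*Y + I) = 3 - (I + I*Y) = 3 + (-I - I*Y) = 3 - I - I*Y)
R(B, W) = √2*√W (R(B, W) = √(2*W) = √2*√W)
(o(167, -93) + k(3, g(9, -14)))/R(252, (9 + 6)²) = (-93 + (3 - 1*3 - 1*3*9³))/((√2*√((9 + 6)²))) = (-93 + (3 - 3 - 1*3*729))/((√2*√(15²))) = (-93 + (3 - 3 - 2187))/((√2*√225)) = (-93 - 2187)/((√2*15)) = -2280*√2/30 = -76*√2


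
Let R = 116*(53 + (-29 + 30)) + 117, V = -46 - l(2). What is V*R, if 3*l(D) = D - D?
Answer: -293526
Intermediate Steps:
l(D) = 0 (l(D) = (D - D)/3 = (⅓)*0 = 0)
V = -46 (V = -46 - 1*0 = -46 + 0 = -46)
R = 6381 (R = 116*(53 + 1) + 117 = 116*54 + 117 = 6264 + 117 = 6381)
V*R = -46*6381 = -293526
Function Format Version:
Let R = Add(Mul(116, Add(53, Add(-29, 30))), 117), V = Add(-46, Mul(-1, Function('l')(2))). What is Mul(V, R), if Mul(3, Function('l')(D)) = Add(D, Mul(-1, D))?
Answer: -293526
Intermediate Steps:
Function('l')(D) = 0 (Function('l')(D) = Mul(Rational(1, 3), Add(D, Mul(-1, D))) = Mul(Rational(1, 3), 0) = 0)
V = -46 (V = Add(-46, Mul(-1, 0)) = Add(-46, 0) = -46)
R = 6381 (R = Add(Mul(116, Add(53, 1)), 117) = Add(Mul(116, 54), 117) = Add(6264, 117) = 6381)
Mul(V, R) = Mul(-46, 6381) = -293526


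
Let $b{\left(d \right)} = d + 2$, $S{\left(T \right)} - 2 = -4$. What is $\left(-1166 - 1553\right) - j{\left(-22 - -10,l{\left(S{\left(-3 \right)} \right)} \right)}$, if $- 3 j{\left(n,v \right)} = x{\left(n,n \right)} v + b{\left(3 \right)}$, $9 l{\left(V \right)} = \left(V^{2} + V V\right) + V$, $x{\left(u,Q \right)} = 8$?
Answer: $- \frac{24440}{9} \approx -2715.6$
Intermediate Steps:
$S{\left(T \right)} = -2$ ($S{\left(T \right)} = 2 - 4 = -2$)
$l{\left(V \right)} = \frac{V}{9} + \frac{2 V^{2}}{9}$ ($l{\left(V \right)} = \frac{\left(V^{2} + V V\right) + V}{9} = \frac{\left(V^{2} + V^{2}\right) + V}{9} = \frac{2 V^{2} + V}{9} = \frac{V + 2 V^{2}}{9} = \frac{V}{9} + \frac{2 V^{2}}{9}$)
$b{\left(d \right)} = 2 + d$
$j{\left(n,v \right)} = - \frac{5}{3} - \frac{8 v}{3}$ ($j{\left(n,v \right)} = - \frac{8 v + \left(2 + 3\right)}{3} = - \frac{8 v + 5}{3} = - \frac{5 + 8 v}{3} = - \frac{5}{3} - \frac{8 v}{3}$)
$\left(-1166 - 1553\right) - j{\left(-22 - -10,l{\left(S{\left(-3 \right)} \right)} \right)} = \left(-1166 - 1553\right) - \left(- \frac{5}{3} - \frac{8 \cdot \frac{1}{9} \left(-2\right) \left(1 + 2 \left(-2\right)\right)}{3}\right) = \left(-1166 - 1553\right) - \left(- \frac{5}{3} - \frac{8 \cdot \frac{1}{9} \left(-2\right) \left(1 - 4\right)}{3}\right) = -2719 - \left(- \frac{5}{3} - \frac{8 \cdot \frac{1}{9} \left(-2\right) \left(-3\right)}{3}\right) = -2719 - \left(- \frac{5}{3} - \frac{16}{9}\right) = -2719 - - \frac{31}{9} = -2719 + \frac{31}{9} = - \frac{24440}{9}$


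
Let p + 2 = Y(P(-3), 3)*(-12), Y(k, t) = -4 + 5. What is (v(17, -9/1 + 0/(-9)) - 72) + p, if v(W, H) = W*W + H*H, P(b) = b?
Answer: 284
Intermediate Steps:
Y(k, t) = 1
p = -14 (p = -2 + 1*(-12) = -2 - 12 = -14)
v(W, H) = H² + W² (v(W, H) = W² + H² = H² + W²)
(v(17, -9/1 + 0/(-9)) - 72) + p = (((-9/1 + 0/(-9))² + 17²) - 72) - 14 = (((-9*1 + 0*(-⅑))² + 289) - 72) - 14 = (((-9 + 0)² + 289) - 72) - 14 = (((-9)² + 289) - 72) - 14 = ((81 + 289) - 72) - 14 = (370 - 72) - 14 = 298 - 14 = 284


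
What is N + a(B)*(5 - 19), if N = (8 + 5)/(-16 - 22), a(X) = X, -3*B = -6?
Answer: -1077/38 ≈ -28.342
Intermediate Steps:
B = 2 (B = -1/3*(-6) = 2)
N = -13/38 (N = 13/(-38) = 13*(-1/38) = -13/38 ≈ -0.34211)
N + a(B)*(5 - 19) = -13/38 + 2*(5 - 19) = -13/38 + 2*(-14) = -13/38 - 28 = -1077/38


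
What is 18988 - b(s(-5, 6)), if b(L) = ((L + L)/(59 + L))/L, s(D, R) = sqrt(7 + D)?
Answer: 66059134/3479 + 2*sqrt(2)/3479 ≈ 18988.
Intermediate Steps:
b(L) = 2/(59 + L) (b(L) = ((2*L)/(59 + L))/L = (2*L/(59 + L))/L = 2/(59 + L))
18988 - b(s(-5, 6)) = 18988 - 2/(59 + sqrt(7 - 5)) = 18988 - 2/(59 + sqrt(2))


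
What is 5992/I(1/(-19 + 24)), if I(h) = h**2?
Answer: 149800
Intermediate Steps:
5992/I(1/(-19 + 24)) = 5992/((1/(-19 + 24))**2) = 5992/((1/5)**2) = 5992/(1/25) = 5992*25 = 149800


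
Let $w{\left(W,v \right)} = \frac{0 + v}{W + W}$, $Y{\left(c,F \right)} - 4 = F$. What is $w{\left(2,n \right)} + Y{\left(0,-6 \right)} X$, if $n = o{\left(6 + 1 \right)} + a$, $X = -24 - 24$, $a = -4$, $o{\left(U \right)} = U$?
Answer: $\frac{387}{4} \approx 96.75$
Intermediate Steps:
$Y{\left(c,F \right)} = 4 + F$
$X = -48$ ($X = -24 - 24 = -48$)
$n = 3$ ($n = \left(6 + 1\right) - 4 = 7 - 4 = 3$)
$w{\left(W,v \right)} = \frac{v}{2 W}$
$w{\left(2,n \right)} + Y{\left(0,-6 \right)} X = \frac{1}{2} \cdot 3 \cdot \frac{1}{2} + \left(4 - 6\right) \left(-48\right) = \frac{1}{2} \cdot 3 \cdot \frac{1}{2} - -96 = \frac{3}{4} + 96 = \frac{387}{4}$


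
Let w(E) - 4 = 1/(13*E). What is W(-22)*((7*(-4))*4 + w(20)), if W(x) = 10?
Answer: -28079/26 ≈ -1080.0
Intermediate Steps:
w(E) = 4 + 1/(13*E)
W(-22)*((7*(-4))*4 + w(20)) = 10*((7*(-4))*4 + (4 + (1/13)/20)) = 10*(-28*4 + (4 + (1/13)*(1/20))) = 10*(-112 + (4 + 1/260)) = 10*(-112 + 1041/260) = 10*(-28079/260) = -28079/26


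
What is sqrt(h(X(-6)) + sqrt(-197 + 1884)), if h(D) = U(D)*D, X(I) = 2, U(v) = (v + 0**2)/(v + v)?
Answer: sqrt(1 + sqrt(1687)) ≈ 6.4864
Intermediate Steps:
U(v) = 1/2 (U(v) = (v + 0)/((2*v)) = v*(1/(2*v)) = 1/2)
h(D) = D/2
sqrt(h(X(-6)) + sqrt(-197 + 1884)) = sqrt((1/2)*2 + sqrt(-197 + 1884)) = sqrt(1 + sqrt(1687))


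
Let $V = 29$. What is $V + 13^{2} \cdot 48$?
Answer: $8141$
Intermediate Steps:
$V + 13^{2} \cdot 48 = 29 + 13^{2} \cdot 48 = 29 + 169 \cdot 48 = 29 + 8112 = 8141$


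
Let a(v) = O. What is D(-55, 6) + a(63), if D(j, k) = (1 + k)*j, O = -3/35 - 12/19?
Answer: -256502/665 ≈ -385.72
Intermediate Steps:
O = -477/665 (O = -3*1/35 - 12*1/19 = -3/35 - 12/19 = -477/665 ≈ -0.71729)
a(v) = -477/665
D(j, k) = j*(1 + k)
D(-55, 6) + a(63) = -55*(1 + 6) - 477/665 = -55*7 - 477/665 = -385 - 477/665 = -256502/665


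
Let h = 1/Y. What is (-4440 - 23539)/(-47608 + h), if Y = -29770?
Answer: 16998670/28924289 ≈ 0.58770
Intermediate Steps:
h = -1/29770 (h = 1/(-29770) = -1/29770 ≈ -3.3591e-5)
(-4440 - 23539)/(-47608 + h) = (-4440 - 23539)/(-47608 - 1/29770) = -27979/(-1417290161/29770) = -27979*(-29770/1417290161) = 16998670/28924289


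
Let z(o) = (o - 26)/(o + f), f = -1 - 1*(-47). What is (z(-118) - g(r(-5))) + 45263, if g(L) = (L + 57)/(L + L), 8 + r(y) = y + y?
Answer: 543193/12 ≈ 45266.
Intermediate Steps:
r(y) = -8 + 2*y (r(y) = -8 + (y + y) = -8 + 2*y)
g(L) = (57 + L)/(2*L) (g(L) = (57 + L)/((2*L)) = (57 + L)*(1/(2*L)) = (57 + L)/(2*L))
f = 46 (f = -1 + 47 = 46)
z(o) = (-26 + o)/(46 + o) (z(o) = (o - 26)/(o + 46) = (-26 + o)/(46 + o))
(z(-118) - g(r(-5))) + 45263 = ((-26 - 118)/(46 - 118) - (57 + (-8 + 2*(-5)))/(2*(-8 + 2*(-5)))) + 45263 = (-144/(-72) - (57 + (-8 - 10))/(2*(-8 - 10))) + 45263 = (-1/72*(-144) - (57 - 18)/(2*(-18))) + 45263 = (2 - (-1)*39/(2*18)) + 45263 = (2 - 1*(-13/12)) + 45263 = (2 + 13/12) + 45263 = 37/12 + 45263 = 543193/12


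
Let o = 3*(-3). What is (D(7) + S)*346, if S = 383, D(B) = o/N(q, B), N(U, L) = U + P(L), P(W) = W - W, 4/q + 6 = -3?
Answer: 279049/2 ≈ 1.3952e+5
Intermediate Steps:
q = -4/9 (q = 4/(-6 - 3) = 4/(-9) = 4*(-⅑) = -4/9 ≈ -0.44444)
P(W) = 0
N(U, L) = U (N(U, L) = U + 0 = U)
o = -9
D(B) = 81/4 (D(B) = -9/(-4/9) = -9*(-9/4) = 81/4)
(D(7) + S)*346 = (81/4 + 383)*346 = (1613/4)*346 = 279049/2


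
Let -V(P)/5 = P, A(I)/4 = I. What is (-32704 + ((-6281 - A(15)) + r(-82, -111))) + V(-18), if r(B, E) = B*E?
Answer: -29853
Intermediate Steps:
A(I) = 4*I
V(P) = -5*P
(-32704 + ((-6281 - A(15)) + r(-82, -111))) + V(-18) = (-32704 + ((-6281 - 4*15) - 82*(-111))) - 5*(-18) = (-32704 + ((-6281 - 1*60) + 9102)) + 90 = (-32704 + ((-6281 - 60) + 9102)) + 90 = (-32704 + (-6341 + 9102)) + 90 = (-32704 + 2761) + 90 = -29943 + 90 = -29853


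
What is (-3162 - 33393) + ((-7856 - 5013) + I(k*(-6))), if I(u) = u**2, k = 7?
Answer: -47660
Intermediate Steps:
(-3162 - 33393) + ((-7856 - 5013) + I(k*(-6))) = (-3162 - 33393) + ((-7856 - 5013) + (7*(-6))**2) = -36555 + (-12869 + (-42)**2) = -36555 + (-12869 + 1764) = -36555 - 11105 = -47660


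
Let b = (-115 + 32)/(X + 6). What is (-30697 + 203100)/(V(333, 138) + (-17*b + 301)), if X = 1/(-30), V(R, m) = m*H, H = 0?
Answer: 30860137/96209 ≈ 320.76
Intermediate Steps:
V(R, m) = 0 (V(R, m) = m*0 = 0)
X = -1/30 ≈ -0.033333
b = -2490/179 (b = (-115 + 32)/(-1/30 + 6) = -83/179/30 = -83*30/179 = -2490/179 ≈ -13.911)
(-30697 + 203100)/(V(333, 138) + (-17*b + 301)) = (-30697 + 203100)/(0 + (-17*(-2490/179) + 301)) = 172403/(0 + (42330/179 + 301)) = 172403/(0 + 96209/179) = 172403/(96209/179) = 172403*(179/96209) = 30860137/96209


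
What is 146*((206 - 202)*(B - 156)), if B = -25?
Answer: -105704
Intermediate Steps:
146*((206 - 202)*(B - 156)) = 146*((206 - 202)*(-25 - 156)) = 146*(4*(-181)) = 146*(-724) = -105704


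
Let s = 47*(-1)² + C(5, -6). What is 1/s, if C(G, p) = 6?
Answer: 1/53 ≈ 0.018868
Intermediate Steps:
s = 53 (s = 47*(-1)² + 6 = 47*1 + 6 = 47 + 6 = 53)
1/s = 1/53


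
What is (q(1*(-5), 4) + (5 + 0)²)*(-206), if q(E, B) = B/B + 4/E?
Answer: -25956/5 ≈ -5191.2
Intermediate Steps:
q(E, B) = 1 + 4/E
(q(1*(-5), 4) + (5 + 0)²)*(-206) = ((4 + 1*(-5))/((1*(-5))) + (5 + 0)²)*(-206) = ((4 - 5)/(-5) + 5²)*(-206) = (-⅕*(-1) + 25)*(-206) = (⅕ + 25)*(-206) = (126/5)*(-206) = -25956/5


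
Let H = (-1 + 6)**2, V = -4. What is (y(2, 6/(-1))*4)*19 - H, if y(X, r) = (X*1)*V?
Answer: -633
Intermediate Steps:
y(X, r) = -4*X (y(X, r) = (X*1)*(-4) = X*(-4) = -4*X)
H = 25 (H = 5**2 = 25)
(y(2, 6/(-1))*4)*19 - H = (-4*2*4)*19 - 1*25 = -8*4*19 - 25 = -32*19 - 25 = -608 - 25 = -633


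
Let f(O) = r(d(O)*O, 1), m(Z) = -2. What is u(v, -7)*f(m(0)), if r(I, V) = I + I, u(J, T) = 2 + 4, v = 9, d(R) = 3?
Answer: -72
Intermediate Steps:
u(J, T) = 6
r(I, V) = 2*I
f(O) = 6*O (f(O) = 2*(3*O) = 6*O)
u(v, -7)*f(m(0)) = 6*(6*(-2)) = 6*(-12) = -72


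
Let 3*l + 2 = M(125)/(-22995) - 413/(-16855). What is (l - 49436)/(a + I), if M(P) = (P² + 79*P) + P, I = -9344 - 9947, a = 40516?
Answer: -11496503947438/4935840532875 ≈ -2.3292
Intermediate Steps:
I = -19291
M(P) = P² + 80*P
l = -239514778/232548435 (l = -⅔ + ((125*(80 + 125))/(-22995) - 413/(-16855))/3 = -⅔ + ((125*205)*(-1/22995) - 413*(-1/16855))/3 = -⅔ + (25625*(-1/22995) + 413/16855)/3 = -⅔ + (-5125/4599 + 413/16855)/3 = -⅔ + (⅓)*(-84482488/77516145) = -⅔ - 84482488/232548435 = -239514778/232548435 ≈ -1.0300)
(l - 49436)/(a + I) = (-239514778/232548435 - 49436)/(40516 - 19291) = -11496503947438/232548435/21225 = -11496503947438/232548435*1/21225 = -11496503947438/4935840532875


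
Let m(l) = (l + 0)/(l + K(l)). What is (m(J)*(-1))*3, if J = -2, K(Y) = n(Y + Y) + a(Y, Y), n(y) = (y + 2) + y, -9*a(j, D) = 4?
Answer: -27/38 ≈ -0.71053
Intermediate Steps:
a(j, D) = -4/9 (a(j, D) = -⅑*4 = -4/9)
n(y) = 2 + 2*y (n(y) = (2 + y) + y = 2 + 2*y)
K(Y) = 14/9 + 4*Y (K(Y) = (2 + 2*(Y + Y)) - 4/9 = (2 + 2*(2*Y)) - 4/9 = (2 + 4*Y) - 4/9 = 14/9 + 4*Y)
m(l) = l/(14/9 + 5*l) (m(l) = (l + 0)/(l + (14/9 + 4*l)) = l/(14/9 + 5*l))
(m(J)*(-1))*3 = ((9*(-2)/(14 + 45*(-2)))*(-1))*3 = ((9*(-2)/(14 - 90))*(-1))*3 = ((9*(-2)/(-76))*(-1))*3 = ((9*(-2)*(-1/76))*(-1))*3 = ((9/38)*(-1))*3 = -9/38*3 = -27/38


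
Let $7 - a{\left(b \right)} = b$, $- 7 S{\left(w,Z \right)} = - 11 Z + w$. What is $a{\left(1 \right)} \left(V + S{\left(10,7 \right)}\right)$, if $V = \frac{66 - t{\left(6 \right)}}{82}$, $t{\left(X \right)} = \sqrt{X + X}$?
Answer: $\frac{17868}{287} - \frac{6 \sqrt{3}}{41} \approx 62.004$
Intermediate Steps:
$t{\left(X \right)} = \sqrt{2} \sqrt{X}$ ($t{\left(X \right)} = \sqrt{2 X} = \sqrt{2} \sqrt{X}$)
$S{\left(w,Z \right)} = - \frac{w}{7} + \frac{11 Z}{7}$ ($S{\left(w,Z \right)} = - \frac{- 11 Z + w}{7} = - \frac{w - 11 Z}{7} = - \frac{w}{7} + \frac{11 Z}{7}$)
$a{\left(b \right)} = 7 - b$
$V = \frac{33}{41} - \frac{\sqrt{3}}{41}$ ($V = \frac{66 - \sqrt{2} \sqrt{6}}{82} = \left(66 - 2 \sqrt{3}\right) \frac{1}{82} = \frac{33}{41} - \frac{\sqrt{3}}{41} \approx 0.76263$)
$a{\left(1 \right)} \left(V + S{\left(10,7 \right)}\right) = \left(7 - 1\right) \left(\left(\frac{33}{41} - \frac{\sqrt{3}}{41}\right) + \left(\left(- \frac{1}{7}\right) 10 + \frac{11}{7} \cdot 7\right)\right) = \left(7 - 1\right) \left(\left(\frac{33}{41} - \frac{\sqrt{3}}{41}\right) + \left(- \frac{10}{7} + 11\right)\right) = 6 \left(\left(\frac{33}{41} - \frac{\sqrt{3}}{41}\right) + \frac{67}{7}\right) = 6 \left(\frac{2978}{287} - \frac{\sqrt{3}}{41}\right) = \frac{17868}{287} - \frac{6 \sqrt{3}}{41}$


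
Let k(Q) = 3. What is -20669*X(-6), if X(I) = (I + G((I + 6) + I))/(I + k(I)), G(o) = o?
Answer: -82676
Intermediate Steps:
X(I) = (6 + 3*I)/(3 + I) (X(I) = (I + ((I + 6) + I))/(I + 3) = (I + ((6 + I) + I))/(3 + I) = (I + (6 + 2*I))/(3 + I) = (6 + 3*I)/(3 + I))
-20669*X(-6) = -62007*(2 - 6)/(3 - 6) = -62007*(-4)/(-3) = -62007*(-1)*(-4)/3 = -20669*4 = -82676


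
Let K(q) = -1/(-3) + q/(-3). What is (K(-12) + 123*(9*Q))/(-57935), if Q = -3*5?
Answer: 49802/173805 ≈ 0.28654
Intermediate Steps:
K(q) = ⅓ - q/3 (K(q) = -1*(-⅓) + q*(-⅓) = ⅓ - q/3)
Q = -15
(K(-12) + 123*(9*Q))/(-57935) = ((⅓ - ⅓*(-12)) + 123*(9*(-15)))/(-57935) = ((⅓ + 4) + 123*(-135))*(-1/57935) = (13/3 - 16605)*(-1/57935) = -49802/3*(-1/57935) = 49802/173805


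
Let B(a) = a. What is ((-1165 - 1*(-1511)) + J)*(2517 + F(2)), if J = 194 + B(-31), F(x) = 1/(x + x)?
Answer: 5125121/4 ≈ 1.2813e+6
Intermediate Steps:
F(x) = 1/(2*x)
J = 163 (J = 194 - 31 = 163)
((-1165 - 1*(-1511)) + J)*(2517 + F(2)) = ((-1165 - 1*(-1511)) + 163)*(2517 + (1/2)/2) = ((-1165 + 1511) + 163)*(2517 + (1/2)*(1/2)) = (346 + 163)*(2517 + 1/4) = 509*(10069/4) = 5125121/4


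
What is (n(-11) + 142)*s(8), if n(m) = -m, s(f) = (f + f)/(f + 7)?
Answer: 816/5 ≈ 163.20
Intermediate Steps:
s(f) = 2*f/(7 + f) (s(f) = (2*f)/(7 + f) = 2*f/(7 + f))
(n(-11) + 142)*s(8) = (-1*(-11) + 142)*(2*8/(7 + 8)) = (11 + 142)*(2*8/15) = 153*(2*8*(1/15)) = 153*(16/15) = 816/5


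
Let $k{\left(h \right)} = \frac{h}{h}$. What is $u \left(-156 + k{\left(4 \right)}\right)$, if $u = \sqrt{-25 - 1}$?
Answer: $- 155 i \sqrt{26} \approx - 790.35 i$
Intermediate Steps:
$u = i \sqrt{26}$ ($u = \sqrt{-26} = i \sqrt{26} \approx 5.099 i$)
$k{\left(h \right)} = 1$
$u \left(-156 + k{\left(4 \right)}\right) = i \sqrt{26} \left(-156 + 1\right) = i \sqrt{26} \left(-155\right) = - 155 i \sqrt{26}$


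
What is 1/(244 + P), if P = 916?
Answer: 1/1160 ≈ 0.00086207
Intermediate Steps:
1/(244 + P) = 1/(244 + 916) = 1/1160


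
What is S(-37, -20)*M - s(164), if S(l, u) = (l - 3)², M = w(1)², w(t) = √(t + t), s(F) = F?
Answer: 3036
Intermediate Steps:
w(t) = √2*√t (w(t) = √(2*t) = √2*√t)
M = 2 (M = (√2*√1)² = (√2*1)² = (√2)² = 2)
S(l, u) = (-3 + l)²
S(-37, -20)*M - s(164) = (-3 - 37)²*2 - 1*164 = (-40)²*2 - 164 = 1600*2 - 164 = 3200 - 164 = 3036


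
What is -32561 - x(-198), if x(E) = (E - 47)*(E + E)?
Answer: -129581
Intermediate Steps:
x(E) = 2*E*(-47 + E) (x(E) = (-47 + E)*(2*E) = 2*E*(-47 + E))
-32561 - x(-198) = -32561 - 2*(-198)*(-47 - 198) = -32561 - 2*(-198)*(-245) = -32561 - 1*97020 = -32561 - 97020 = -129581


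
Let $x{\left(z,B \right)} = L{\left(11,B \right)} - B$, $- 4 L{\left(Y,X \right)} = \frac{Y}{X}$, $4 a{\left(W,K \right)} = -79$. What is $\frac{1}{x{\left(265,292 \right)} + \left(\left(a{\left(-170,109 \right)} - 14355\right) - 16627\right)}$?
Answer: $- \frac{1168}{36551111} \approx -3.1955 \cdot 10^{-5}$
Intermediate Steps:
$a{\left(W,K \right)} = - \frac{79}{4}$ ($a{\left(W,K \right)} = \frac{1}{4} \left(-79\right) = - \frac{79}{4}$)
$L{\left(Y,X \right)} = - \frac{Y}{4 X}$ ($L{\left(Y,X \right)} = - \frac{Y \frac{1}{X}}{4} = - \frac{Y}{4 X}$)
$x{\left(z,B \right)} = - B - \frac{11}{4 B}$ ($x{\left(z,B \right)} = \left(- \frac{1}{4}\right) 11 \frac{1}{B} - B = - \frac{11}{4 B} - B = - B - \frac{11}{4 B}$)
$\frac{1}{x{\left(265,292 \right)} + \left(\left(a{\left(-170,109 \right)} - 14355\right) - 16627\right)} = \frac{1}{\left(\left(-1\right) 292 - \frac{11}{4 \cdot 292}\right) - \frac{124007}{4}} = \frac{1}{\left(-292 - \frac{11}{1168}\right) - \frac{124007}{4}} = \frac{1}{- \frac{341067}{1168} - \frac{124007}{4}} = \frac{1}{- \frac{36551111}{1168}} = - \frac{1168}{36551111}$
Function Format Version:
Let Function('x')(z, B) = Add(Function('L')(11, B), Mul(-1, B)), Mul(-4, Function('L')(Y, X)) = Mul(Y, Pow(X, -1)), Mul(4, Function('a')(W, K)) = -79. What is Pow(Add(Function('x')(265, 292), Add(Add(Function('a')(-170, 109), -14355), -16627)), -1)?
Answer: Rational(-1168, 36551111) ≈ -3.1955e-5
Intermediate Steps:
Function('a')(W, K) = Rational(-79, 4) (Function('a')(W, K) = Mul(Rational(1, 4), -79) = Rational(-79, 4))
Function('L')(Y, X) = Mul(Rational(-1, 4), Y, Pow(X, -1)) (Function('L')(Y, X) = Mul(Rational(-1, 4), Mul(Y, Pow(X, -1))) = Mul(Rational(-1, 4), Y, Pow(X, -1)))
Function('x')(z, B) = Add(Mul(-1, B), Mul(Rational(-11, 4), Pow(B, -1))) (Function('x')(z, B) = Add(Mul(Rational(-1, 4), 11, Pow(B, -1)), Mul(-1, B)) = Add(Mul(Rational(-11, 4), Pow(B, -1)), Mul(-1, B)) = Add(Mul(-1, B), Mul(Rational(-11, 4), Pow(B, -1))))
Pow(Add(Function('x')(265, 292), Add(Add(Function('a')(-170, 109), -14355), -16627)), -1) = Pow(Add(Add(Mul(-1, 292), Mul(Rational(-11, 4), Pow(292, -1))), Add(Add(Rational(-79, 4), -14355), -16627)), -1) = Pow(Add(Add(-292, Mul(Rational(-11, 4), Rational(1, 292))), Add(Rational(-57499, 4), -16627)), -1) = Pow(Add(Add(-292, Rational(-11, 1168)), Rational(-124007, 4)), -1) = Pow(Add(Rational(-341067, 1168), Rational(-124007, 4)), -1) = Pow(Rational(-36551111, 1168), -1) = Rational(-1168, 36551111)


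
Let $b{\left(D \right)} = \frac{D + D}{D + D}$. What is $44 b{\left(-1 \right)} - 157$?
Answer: $-113$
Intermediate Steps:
$b{\left(D \right)} = 1$ ($b{\left(D \right)} = \frac{2 D}{2 D} = 2 D \frac{1}{2 D} = 1$)
$44 b{\left(-1 \right)} - 157 = 44 \cdot 1 - 157 = 44 - 157 = -113$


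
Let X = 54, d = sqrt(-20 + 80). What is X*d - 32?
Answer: -32 + 108*sqrt(15) ≈ 386.28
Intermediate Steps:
d = 2*sqrt(15) (d = sqrt(60) = 2*sqrt(15) ≈ 7.7460)
X*d - 32 = 54*(2*sqrt(15)) - 32 = 108*sqrt(15) - 32 = -32 + 108*sqrt(15)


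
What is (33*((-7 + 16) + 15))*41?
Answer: 32472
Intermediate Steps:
(33*((-7 + 16) + 15))*41 = (33*(9 + 15))*41 = (33*24)*41 = 792*41 = 32472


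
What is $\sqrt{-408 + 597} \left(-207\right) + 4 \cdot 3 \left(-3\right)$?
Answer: $-36 - 621 \sqrt{21} \approx -2881.8$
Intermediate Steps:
$\sqrt{-408 + 597} \left(-207\right) + 4 \cdot 3 \left(-3\right) = \sqrt{189} \left(-207\right) + 12 \left(-3\right) = 3 \sqrt{21} \left(-207\right) - 36 = - 621 \sqrt{21} - 36 = -36 - 621 \sqrt{21}$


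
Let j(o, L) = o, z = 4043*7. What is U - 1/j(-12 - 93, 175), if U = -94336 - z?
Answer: -12876884/105 ≈ -1.2264e+5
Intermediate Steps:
z = 28301
U = -122637 (U = -94336 - 1*28301 = -94336 - 28301 = -122637)
U - 1/j(-12 - 93, 175) = -122637 - 1/(-12 - 93) = -122637 - 1/(-105) = -122637 - 1*(-1/105) = -122637 + 1/105 = -12876884/105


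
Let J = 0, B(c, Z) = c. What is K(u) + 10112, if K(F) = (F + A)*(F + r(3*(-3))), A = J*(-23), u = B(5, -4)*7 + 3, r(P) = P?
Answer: 11214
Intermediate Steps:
u = 38 (u = 5*7 + 3 = 35 + 3 = 38)
A = 0 (A = 0*(-23) = 0)
K(F) = F*(-9 + F) (K(F) = (F + 0)*(F + 3*(-3)) = F*(F - 9) = F*(-9 + F))
K(u) + 10112 = 38*(-9 + 38) + 10112 = 38*29 + 10112 = 1102 + 10112 = 11214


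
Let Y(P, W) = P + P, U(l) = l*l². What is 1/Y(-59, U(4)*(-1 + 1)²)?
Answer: -1/118 ≈ -0.0084746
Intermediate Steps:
U(l) = l³
Y(P, W) = 2*P
1/Y(-59, U(4)*(-1 + 1)²) = 1/(2*(-59)) = 1/(-118) = -1/118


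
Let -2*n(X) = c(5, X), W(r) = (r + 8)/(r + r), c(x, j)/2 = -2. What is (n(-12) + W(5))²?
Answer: 1089/100 ≈ 10.890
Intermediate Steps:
c(x, j) = -4 (c(x, j) = 2*(-2) = -4)
W(r) = (8 + r)/(2*r) (W(r) = (8 + r)/((2*r)) = (8 + r)*(1/(2*r)) = (8 + r)/(2*r))
n(X) = 2 (n(X) = -½*(-4) = 2)
(n(-12) + W(5))² = (2 + (½)*(8 + 5)/5)² = (2 + (½)*(⅕)*13)² = (2 + 13/10)² = (33/10)² = 1089/100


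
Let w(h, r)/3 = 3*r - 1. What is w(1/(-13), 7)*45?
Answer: 2700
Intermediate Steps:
w(h, r) = -3 + 9*r (w(h, r) = 3*(3*r - 1) = 3*(-1 + 3*r) = -3 + 9*r)
w(1/(-13), 7)*45 = (-3 + 9*7)*45 = (-3 + 63)*45 = 60*45 = 2700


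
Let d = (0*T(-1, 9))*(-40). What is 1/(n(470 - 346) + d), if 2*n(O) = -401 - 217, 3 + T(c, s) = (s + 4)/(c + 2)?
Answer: -1/309 ≈ -0.0032362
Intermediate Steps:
T(c, s) = -3 + (4 + s)/(2 + c) (T(c, s) = -3 + (s + 4)/(c + 2) = -3 + (4 + s)/(2 + c))
n(O) = -309 (n(O) = (-401 - 217)/2 = (½)*(-618) = -309)
d = 0 (d = (0*((-2 + 9 - 3*(-1))/(2 - 1)))*(-40) = (0*((-2 + 9 + 3)/1))*(-40) = (0*(1*10))*(-40) = (0*10)*(-40) = 0*(-40) = 0)
1/(n(470 - 346) + d) = 1/(-309 + 0) = 1/(-309) = -1/309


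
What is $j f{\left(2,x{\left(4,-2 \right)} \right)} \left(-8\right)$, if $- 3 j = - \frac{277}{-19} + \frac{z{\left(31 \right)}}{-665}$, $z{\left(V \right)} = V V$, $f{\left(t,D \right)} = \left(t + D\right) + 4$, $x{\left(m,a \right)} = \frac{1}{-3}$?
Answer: $\frac{1187824}{5985} \approx 198.47$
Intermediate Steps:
$x{\left(m,a \right)} = - \frac{1}{3}$
$f{\left(t,D \right)} = 4 + D + t$ ($f{\left(t,D \right)} = \left(D + t\right) + 4 = 4 + D + t$)
$z{\left(V \right)} = V^{2}$
$j = - \frac{8734}{1995}$ ($j = - \frac{- \frac{277}{-19} + \frac{31^{2}}{-665}}{3} = - \frac{\left(-277\right) \left(- \frac{1}{19}\right) + 961 \left(- \frac{1}{665}\right)}{3} = - \frac{\frac{277}{19} - \frac{961}{665}}{3} = \left(- \frac{1}{3}\right) \frac{8734}{665} = - \frac{8734}{1995} \approx -4.3779$)
$j f{\left(2,x{\left(4,-2 \right)} \right)} \left(-8\right) = - \frac{8734 \left(4 - \frac{1}{3} + 2\right) \left(-8\right)}{1995} = - \frac{8734 \cdot \frac{17}{3} \left(-8\right)}{1995} = \left(- \frac{8734}{1995}\right) \left(- \frac{136}{3}\right) = \frac{1187824}{5985}$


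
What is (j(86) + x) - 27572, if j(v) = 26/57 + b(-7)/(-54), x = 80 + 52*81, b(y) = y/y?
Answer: -23884831/1026 ≈ -23280.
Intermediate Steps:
b(y) = 1
x = 4292 (x = 80 + 4212 = 4292)
j(v) = 449/1026 (j(v) = 26/57 + 1/(-54) = 26*(1/57) + 1*(-1/54) = 26/57 - 1/54 = 449/1026)
(j(86) + x) - 27572 = (449/1026 + 4292) - 27572 = 4404041/1026 - 27572 = -23884831/1026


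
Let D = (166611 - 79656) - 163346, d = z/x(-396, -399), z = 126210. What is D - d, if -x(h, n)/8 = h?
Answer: -40355483/528 ≈ -76431.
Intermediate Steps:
x(h, n) = -8*h
d = 21035/528 (d = 126210/((-8*(-396))) = 126210/3168 = 126210*(1/3168) = 21035/528 ≈ 39.839)
D = -76391 (D = 86955 - 163346 = -76391)
D - d = -76391 - 1*21035/528 = -76391 - 21035/528 = -40355483/528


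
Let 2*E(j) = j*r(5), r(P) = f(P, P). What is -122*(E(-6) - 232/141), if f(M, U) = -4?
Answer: -178120/141 ≈ -1263.3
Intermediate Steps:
r(P) = -4
E(j) = -2*j (E(j) = (j*(-4))/2 = (-4*j)/2 = -2*j)
-122*(E(-6) - 232/141) = -122*(-2*(-6) - 232/141) = -122*(12 - 232*1/141) = -122*(12 - 232/141) = -122*1460/141 = -178120/141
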